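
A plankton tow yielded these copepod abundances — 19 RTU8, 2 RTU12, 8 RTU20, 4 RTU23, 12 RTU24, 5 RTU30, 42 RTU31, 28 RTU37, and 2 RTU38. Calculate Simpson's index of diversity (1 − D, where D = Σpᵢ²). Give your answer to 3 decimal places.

Total N = 19+2+8+4+12+5+42+28+2 = 122, so the proportions are 0.15574, 0.01639, 0.06557, 0.03279, 0.09836, 0.04098, 0.34426, 0.22951, 0.01639 (working shown to 5 dp, full precision carried).
D = 0.15574² + 0.01639² + 0.06557² + 0.03279² + 0.09836² + 0.04098² + 0.34426² + 0.22951² + 0.01639² = 0.02425 + 0.00027 + 0.00430 + 0.00107 + 0.00967 + 0.00168 + 0.11852 + 0.05267 + 0.00027 = 0.21271.
So 1 − D = 0.78729, i.e. 0.787 to 3 decimal places.

0.787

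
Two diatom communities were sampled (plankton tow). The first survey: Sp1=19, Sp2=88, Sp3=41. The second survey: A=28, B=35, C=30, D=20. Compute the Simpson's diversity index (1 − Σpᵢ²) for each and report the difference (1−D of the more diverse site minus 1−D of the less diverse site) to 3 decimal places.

0.188

The first survey: N=148, proportions 0.1283784, 0.5945946, 0.277027, giving 1−D = 0.5532323 (working shown to 7 dp, full precision carried).
The second survey: N=113, proportions 0.2477876, 0.3097345, 0.2654867, 0.1769912, giving 1−D = 0.7408568.
Difference = |0.5532323 − 0.7408568| = 0.1876245, i.e. 0.188 to 3 decimal places.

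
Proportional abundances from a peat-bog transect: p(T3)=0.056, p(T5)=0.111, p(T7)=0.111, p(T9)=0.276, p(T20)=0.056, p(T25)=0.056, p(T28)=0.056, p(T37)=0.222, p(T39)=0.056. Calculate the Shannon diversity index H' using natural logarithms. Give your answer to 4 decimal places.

1.9845

Each pᵢ ln pᵢ term (working shown to 6 dp, full precision carried): 0.056×(-2.882404)=-0.161415, 0.111×(-2.198225)=-0.244003, 0.111×(-2.198225)=-0.244003, 0.276×(-1.287354)=-0.355310, 0.056×(-2.882404)=-0.161415, 0.056×(-2.882404)=-0.161415, 0.056×(-2.882404)=-0.161415, 0.222×(-1.505078)=-0.334127, 0.056×(-2.882404)=-0.161415.
Sum = -1.984516, so H' = 1.9845.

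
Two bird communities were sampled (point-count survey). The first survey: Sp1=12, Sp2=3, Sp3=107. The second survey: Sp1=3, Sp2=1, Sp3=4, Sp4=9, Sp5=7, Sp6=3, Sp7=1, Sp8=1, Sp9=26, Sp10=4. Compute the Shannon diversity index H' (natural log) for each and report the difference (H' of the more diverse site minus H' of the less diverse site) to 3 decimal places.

The first survey: N=122, proportions 0.09836, 0.02459, 0.87705, giving H' = 0.43429 (working shown to 5 dp, full precision carried).
The second survey: N=59, proportions 0.05085, 0.01695, 0.0678, 0.15254, 0.11864, 0.05085, 0.01695, 0.01695, 0.44068, 0.0678, giving H' = 1.77603.
Difference = |0.43429 − 1.77603| = 1.34174, i.e. 1.342 to 3 decimal places.

1.342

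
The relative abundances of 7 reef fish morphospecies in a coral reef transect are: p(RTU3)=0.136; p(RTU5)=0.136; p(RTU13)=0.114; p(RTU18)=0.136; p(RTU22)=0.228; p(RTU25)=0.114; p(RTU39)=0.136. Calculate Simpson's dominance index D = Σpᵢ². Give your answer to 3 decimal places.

0.152

D = 0.136² + 0.136² + 0.114² + 0.136² + 0.228² + 0.114² + 0.136² = 0.01850 + 0.01850 + 0.01300 + 0.01850 + 0.05198 + 0.01300 + 0.01850 = 0.15196 (working shown to 5 dp, full precision carried).
To 3 decimal places, D = 0.152.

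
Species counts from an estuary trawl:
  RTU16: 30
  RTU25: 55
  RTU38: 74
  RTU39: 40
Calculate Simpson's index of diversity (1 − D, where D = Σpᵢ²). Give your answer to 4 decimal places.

Total N = 30+55+74+40 = 199, so the proportions are 0.150754, 0.276382, 0.371859, 0.201005 (working shown to 6 dp, full precision carried).
D = 0.150754² + 0.276382² + 0.371859² + 0.201005² = 0.022727 + 0.076387 + 0.138279 + 0.040403 = 0.277796.
So 1 − D = 0.722204, i.e. 0.7222 to 4 decimal places.

0.7222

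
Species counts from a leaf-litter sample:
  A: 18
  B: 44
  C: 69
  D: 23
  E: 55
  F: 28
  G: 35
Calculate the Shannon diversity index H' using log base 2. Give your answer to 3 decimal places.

Total N = 18+44+69+23+55+28+35 = 272, so the proportions are 0.06618, 0.16176, 0.25368, 0.08456, 0.20221, 0.10294, 0.12868 (working shown to 5 dp, full precision carried).
Each pᵢ log₂ pᵢ term: 0.06618×(-3.91754)=-0.25925, 0.16176×(-2.62803)=-0.42512, 0.25368×(-1.97894)=-0.50201, 0.08456×(-3.56390)=-0.30136, 0.20221×(-2.30610)=-0.46631, 0.10294×(-3.28011)=-0.33766, 0.12868×(-2.95818)=-0.38065.
Sum = -2.67235, so H' = 2.672.

2.672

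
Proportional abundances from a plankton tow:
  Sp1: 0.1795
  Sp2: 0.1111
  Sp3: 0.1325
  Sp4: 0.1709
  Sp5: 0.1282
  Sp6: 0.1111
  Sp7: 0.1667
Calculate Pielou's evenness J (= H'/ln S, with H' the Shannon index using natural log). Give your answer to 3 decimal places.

0.991

H' = −Σ pᵢ ln pᵢ = −((-0.30831) + (-0.24412) + (-0.26781) + (-0.30193) + (-0.26334) + (-0.24412) + (-0.29865)) = 1.92828 (working shown to 5 dp, full precision carried).
With S = 7 species, ln S = 1.94591, so J = 1.92828/1.94591 = 0.99094, i.e. 0.991 to 3 decimal places.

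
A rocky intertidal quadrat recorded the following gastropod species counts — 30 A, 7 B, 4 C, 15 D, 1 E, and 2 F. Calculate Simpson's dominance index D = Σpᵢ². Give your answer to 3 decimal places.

Total N = 30+7+4+15+1+2 = 59, so the proportions are 0.50847, 0.11864, 0.0678, 0.25424, 0.01695, 0.0339 (working shown to 5 dp, full precision carried).
D = 0.50847² + 0.11864² + 0.0678² + 0.25424² + 0.01695² + 0.0339² = 0.25855 + 0.01408 + 0.00460 + 0.06464 + 0.00029 + 0.00115 = 0.34329.
To 3 decimal places, D = 0.343.

0.343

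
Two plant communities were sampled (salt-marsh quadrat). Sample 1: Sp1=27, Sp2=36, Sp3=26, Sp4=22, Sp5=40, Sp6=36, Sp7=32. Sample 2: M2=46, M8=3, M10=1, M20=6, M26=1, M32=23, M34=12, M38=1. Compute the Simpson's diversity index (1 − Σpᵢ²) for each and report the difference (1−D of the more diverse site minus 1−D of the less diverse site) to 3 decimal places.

0.180

Sample 1: N=219, proportions 0.12329, 0.16438, 0.11872, 0.10046, 0.18265, 0.16438, 0.14612, giving 1−D = 0.85186 (working shown to 5 dp, full precision carried).
Sample 2: N=93, proportions 0.49462, 0.03226, 0.01075, 0.06452, 0.01075, 0.24731, 0.12903, 0.01075, giving 1−D = 0.67199.
Difference = |0.85186 − 0.67199| = 0.17987, i.e. 0.180 to 3 decimal places.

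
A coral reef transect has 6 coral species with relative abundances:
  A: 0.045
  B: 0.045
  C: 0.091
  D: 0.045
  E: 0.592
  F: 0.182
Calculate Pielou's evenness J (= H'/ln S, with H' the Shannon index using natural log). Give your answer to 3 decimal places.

0.702

H' = −Σ pᵢ ln pᵢ = −((-0.13955) + (-0.13955) + (-0.21812) + (-0.13955) + (-0.31036) + (-0.31008)) = 1.25720 (working shown to 5 dp, full precision carried).
With S = 6 species, ln S = 1.79176, so J = 1.25720/1.79176 = 0.70166, i.e. 0.702 to 3 decimal places.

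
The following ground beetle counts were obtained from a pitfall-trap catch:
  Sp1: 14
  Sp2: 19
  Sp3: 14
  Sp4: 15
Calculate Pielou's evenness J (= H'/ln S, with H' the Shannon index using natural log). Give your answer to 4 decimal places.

0.9939

Total N = 14+19+14+15 = 62, so the proportions are 0.225806, 0.306452, 0.225806, 0.241935 (working shown to 6 dp, full precision carried).
H' = −Σ pᵢ ln pᵢ = −((-0.336017) + (-0.362439) + (-0.336017) + (-0.343327)) = 1.377801.
With S = 4 species, ln S = 1.386294, so J = 1.377801/1.386294 = 0.993873, i.e. 0.9939 to 4 decimal places.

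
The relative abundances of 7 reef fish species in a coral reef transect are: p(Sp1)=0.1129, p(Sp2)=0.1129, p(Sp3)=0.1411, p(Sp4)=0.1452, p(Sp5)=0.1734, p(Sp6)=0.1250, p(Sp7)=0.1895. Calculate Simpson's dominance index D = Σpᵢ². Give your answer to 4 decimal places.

D = 0.1129² + 0.1129² + 0.1411² + 0.1452² + 0.1734² + 0.125² + 0.1895² = 0.012746 + 0.012746 + 0.019909 + 0.021083 + 0.030068 + 0.015625 + 0.035910 = 0.148088 (working shown to 6 dp, full precision carried).
To 4 decimal places, D = 0.1481.

0.1481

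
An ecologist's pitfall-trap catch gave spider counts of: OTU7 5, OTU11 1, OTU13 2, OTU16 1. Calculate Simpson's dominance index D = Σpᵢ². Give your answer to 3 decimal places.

0.383

Total N = 5+1+2+1 = 9, so the proportions are 0.55556, 0.11111, 0.22222, 0.11111 (working shown to 5 dp, full precision carried).
D = 0.55556² + 0.11111² + 0.22222² + 0.11111² = 0.30864 + 0.01235 + 0.04938 + 0.01235 = 0.38272.
To 3 decimal places, D = 0.383.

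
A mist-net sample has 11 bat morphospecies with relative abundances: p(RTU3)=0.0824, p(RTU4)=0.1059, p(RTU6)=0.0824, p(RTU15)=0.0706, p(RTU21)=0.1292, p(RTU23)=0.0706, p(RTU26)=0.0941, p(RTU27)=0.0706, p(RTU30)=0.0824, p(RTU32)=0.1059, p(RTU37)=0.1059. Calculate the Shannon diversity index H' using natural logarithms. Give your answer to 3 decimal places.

2.379

Each pᵢ ln pᵢ term (working shown to 5 dp, full precision carried): 0.0824×(-2.49617)=-0.20568, 0.1059×(-2.24526)=-0.23777, 0.0824×(-2.49617)=-0.20568, 0.0706×(-2.65073)=-0.18714, 0.1292×(-2.04639)=-0.26439, 0.0706×(-2.65073)=-0.18714, 0.0941×(-2.36340)=-0.22240, 0.0706×(-2.65073)=-0.18714, 0.0824×(-2.49617)=-0.20568, 0.1059×(-2.24526)=-0.23777, 0.1059×(-2.24526)=-0.23777.
Sum = -2.37859, so H' = 2.379.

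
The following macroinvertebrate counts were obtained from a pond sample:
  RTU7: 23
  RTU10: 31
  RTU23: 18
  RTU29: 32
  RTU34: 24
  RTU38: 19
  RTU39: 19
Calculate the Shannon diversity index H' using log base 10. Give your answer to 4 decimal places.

Total N = 23+31+18+32+24+19+19 = 166, so the proportions are 0.138554, 0.186747, 0.108434, 0.192771, 0.144578, 0.114458, 0.114458 (working shown to 6 dp, full precision carried).
Each pᵢ log₁₀ pᵢ term: 0.138554×(-0.858380)=-0.118932, 0.186747×(-0.728746)=-0.136091, 0.108434×(-0.964836)=-0.104621, 0.192771×(-0.714958)=-0.137823, 0.144578×(-0.839897)=-0.121431, 0.114458×(-0.941354)=-0.107745, 0.114458×(-0.941354)=-0.107745.
Sum = -0.834389, so H' = 0.8344.

0.8344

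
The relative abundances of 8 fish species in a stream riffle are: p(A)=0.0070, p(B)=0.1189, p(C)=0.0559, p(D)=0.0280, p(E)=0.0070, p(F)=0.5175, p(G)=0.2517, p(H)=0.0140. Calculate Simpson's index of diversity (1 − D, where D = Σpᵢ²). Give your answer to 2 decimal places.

0.65

D = 0.007² + 0.1189² + 0.0559² + 0.028² + 0.007² + 0.5175² + 0.2517² + 0.014² = 0.0000 + 0.0141 + 0.0031 + 0.0008 + 0.0000 + 0.2678 + 0.0634 + 0.0002 = 0.3495 (working shown to 4 dp, full precision carried).
So 1 − D = 0.6505, i.e. 0.65 to 2 decimal places.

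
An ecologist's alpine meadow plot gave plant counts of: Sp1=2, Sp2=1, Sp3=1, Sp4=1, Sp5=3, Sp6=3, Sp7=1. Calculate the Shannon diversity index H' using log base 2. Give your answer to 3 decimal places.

Total N = 2+1+1+1+3+3+1 = 12, so the proportions are 0.16667, 0.08333, 0.08333, 0.08333, 0.25, 0.25, 0.08333 (working shown to 5 dp, full precision carried).
Each pᵢ log₂ pᵢ term: 0.16667×(-2.58496)=-0.43083, 0.08333×(-3.58496)=-0.29875, 0.08333×(-3.58496)=-0.29875, 0.08333×(-3.58496)=-0.29875, 0.25×(-2.00000)=-0.50000, 0.25×(-2.00000)=-0.50000, 0.08333×(-3.58496)=-0.29875.
Sum = -2.62581, so H' = 2.626.

2.626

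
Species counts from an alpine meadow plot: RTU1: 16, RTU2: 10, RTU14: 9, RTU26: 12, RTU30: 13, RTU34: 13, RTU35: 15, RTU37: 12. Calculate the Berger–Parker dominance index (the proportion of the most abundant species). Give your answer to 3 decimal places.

Total N = 16+10+9+12+13+13+15+12 = 100, so the proportions are 0.16, 0.1, 0.09, 0.12, 0.13, 0.13, 0.15, 0.12 (working shown to 5 dp, full precision carried).
The largest proportion is 0.16, i.e. d = 0.160 to 3 decimal places.

0.160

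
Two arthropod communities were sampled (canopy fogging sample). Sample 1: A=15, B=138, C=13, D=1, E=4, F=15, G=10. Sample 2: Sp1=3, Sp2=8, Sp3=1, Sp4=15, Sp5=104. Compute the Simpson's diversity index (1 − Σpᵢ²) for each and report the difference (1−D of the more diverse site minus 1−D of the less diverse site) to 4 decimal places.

0.1328

Sample 1: N=196, proportions 0.076531, 0.704082, 0.066327, 0.005102, 0.020408, 0.076531, 0.05102, giving 1−D = 0.485110 (working shown to 6 dp, full precision carried).
Sample 2: N=131, proportions 0.022901, 0.061069, 0.007634, 0.114504, 0.793893, giving 1−D = 0.352310.
Difference = |0.485110 − 0.352310| = 0.132800, i.e. 0.1328 to 4 decimal places.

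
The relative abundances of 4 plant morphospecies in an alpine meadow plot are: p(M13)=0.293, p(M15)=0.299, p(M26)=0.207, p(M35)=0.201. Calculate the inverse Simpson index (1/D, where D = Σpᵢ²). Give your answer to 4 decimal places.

D = 0.293² + 0.299² + 0.207² + 0.201² = 0.08584900 + 0.08940100 + 0.04284900 + 0.04040100 = 0.25850000 (working shown to 8 dp, full precision carried).
So 1/D = 3.868472, i.e. 3.8685 to 4 decimal places.

3.8685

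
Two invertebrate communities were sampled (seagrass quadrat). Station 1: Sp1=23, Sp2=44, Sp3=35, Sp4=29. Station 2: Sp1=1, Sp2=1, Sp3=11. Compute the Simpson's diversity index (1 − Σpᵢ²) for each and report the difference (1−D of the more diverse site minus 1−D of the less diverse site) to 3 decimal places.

0.464

Station 1: N=131, proportions 0.17557, 0.33588, 0.26718, 0.22137, giving 1−D = 0.73597 (working shown to 5 dp, full precision carried).
Station 2: N=13, proportions 0.07692, 0.07692, 0.84615, giving 1−D = 0.27219.
Difference = |0.73597 − 0.27219| = 0.46378, i.e. 0.464 to 3 decimal places.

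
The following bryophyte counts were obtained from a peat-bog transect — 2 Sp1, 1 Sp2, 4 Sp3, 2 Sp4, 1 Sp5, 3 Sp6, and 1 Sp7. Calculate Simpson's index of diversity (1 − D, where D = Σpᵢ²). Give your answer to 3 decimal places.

Total N = 2+1+4+2+1+3+1 = 14, so the proportions are 0.14286, 0.07143, 0.28571, 0.14286, 0.07143, 0.21429, 0.07143 (working shown to 5 dp, full precision carried).
D = 0.14286² + 0.07143² + 0.28571² + 0.14286² + 0.07143² + 0.21429² + 0.07143² = 0.02041 + 0.00510 + 0.08163 + 0.02041 + 0.00510 + 0.04592 + 0.00510 = 0.18367.
So 1 − D = 0.81633, i.e. 0.816 to 3 decimal places.

0.816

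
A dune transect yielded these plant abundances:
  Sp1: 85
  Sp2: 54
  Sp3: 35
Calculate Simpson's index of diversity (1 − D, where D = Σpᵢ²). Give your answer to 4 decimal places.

0.6246

Total N = 85+54+35 = 174, so the proportions are 0.488506, 0.310345, 0.201149 (working shown to 6 dp, full precision carried).
D = 0.488506² + 0.310345² + 0.201149² = 0.238638 + 0.096314 + 0.040461 = 0.375413.
So 1 − D = 0.624587, i.e. 0.6246 to 4 decimal places.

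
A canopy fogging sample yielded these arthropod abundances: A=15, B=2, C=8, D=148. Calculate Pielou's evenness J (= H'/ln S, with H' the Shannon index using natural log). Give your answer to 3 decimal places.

Total N = 15+2+8+148 = 173, so the proportions are 0.08671, 0.01156, 0.04624, 0.85549 (working shown to 5 dp, full precision carried).
H' = −Σ pᵢ ln pᵢ = −((-0.21202) + (-0.05156) + (-0.14214) + (-0.13352)) = 0.53925.
With S = 4 species, ln S = 1.38629, so J = 0.53925/1.38629 = 0.38898, i.e. 0.389 to 3 decimal places.

0.389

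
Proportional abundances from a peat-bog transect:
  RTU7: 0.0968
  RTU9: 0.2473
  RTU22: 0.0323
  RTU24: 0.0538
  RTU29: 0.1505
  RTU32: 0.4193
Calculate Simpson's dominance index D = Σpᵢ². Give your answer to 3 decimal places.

D = 0.0968² + 0.2473² + 0.0323² + 0.0538² + 0.1505² + 0.4193² = 0.00937 + 0.06116 + 0.00104 + 0.00289 + 0.02265 + 0.17581 = 0.27293 (working shown to 5 dp, full precision carried).
To 3 decimal places, D = 0.273.

0.273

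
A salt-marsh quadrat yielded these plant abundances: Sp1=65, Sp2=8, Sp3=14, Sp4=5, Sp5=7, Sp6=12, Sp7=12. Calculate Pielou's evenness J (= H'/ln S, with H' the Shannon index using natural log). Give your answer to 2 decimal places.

Total N = 65+8+14+5+7+12+12 = 123, so the proportions are 0.5285, 0.065, 0.1138, 0.0407, 0.0569, 0.0976, 0.0976 (working shown to 4 dp, full precision carried).
H' = −Σ pᵢ ln pᵢ = −((-0.3370) + (-0.1777) + (-0.2473) + (-0.1302) + (-0.1631) + (-0.2271) + (-0.2271)) = 1.5096.
With S = 7 species, ln S = 1.9459, so J = 1.5096/1.9459 = 0.7758, i.e. 0.78 to 2 decimal places.

0.78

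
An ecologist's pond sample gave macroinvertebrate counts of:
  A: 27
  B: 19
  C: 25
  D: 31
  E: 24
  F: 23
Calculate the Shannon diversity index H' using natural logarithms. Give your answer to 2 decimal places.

1.78

Total N = 27+19+25+31+24+23 = 149, so the proportions are 0.1812, 0.1275, 0.1678, 0.2081, 0.1611, 0.1544 (working shown to 4 dp, full precision carried).
Each pᵢ ln pᵢ term: 0.1812×(-1.7081)=-0.3095, 0.1275×(-2.0595)=-0.2626, 0.1678×(-1.7851)=-0.2995, 0.2081×(-1.5700)=-0.3266, 0.1611×(-1.8259)=-0.2941, 0.1544×(-1.8685)=-0.2884.
Sum = -1.7808, so H' = 1.78.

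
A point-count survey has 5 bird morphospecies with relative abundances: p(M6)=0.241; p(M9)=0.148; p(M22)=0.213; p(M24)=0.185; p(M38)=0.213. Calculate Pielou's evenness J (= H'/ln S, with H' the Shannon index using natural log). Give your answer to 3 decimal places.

0.992

H' = −Σ pᵢ ln pᵢ = −((-0.34293) + (-0.28276) + (-0.32940) + (-0.31217) + (-0.32940)) = 1.59666 (working shown to 5 dp, full precision carried).
With S = 5 species, ln S = 1.60944, so J = 1.59666/1.60944 = 0.99206, i.e. 0.992 to 3 decimal places.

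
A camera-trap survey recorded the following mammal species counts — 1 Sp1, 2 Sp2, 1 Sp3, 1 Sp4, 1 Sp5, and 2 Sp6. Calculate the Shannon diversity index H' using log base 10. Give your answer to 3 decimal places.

Total N = 1+2+1+1+1+2 = 8, so the proportions are 0.125, 0.25, 0.125, 0.125, 0.125, 0.25 (working shown to 5 dp, full precision carried).
Each pᵢ log₁₀ pᵢ term: 0.125×(-0.90309)=-0.11289, 0.25×(-0.60206)=-0.15051, 0.125×(-0.90309)=-0.11289, 0.125×(-0.90309)=-0.11289, 0.125×(-0.90309)=-0.11289, 0.25×(-0.60206)=-0.15051.
Sum = -0.75257, so H' = 0.753.

0.753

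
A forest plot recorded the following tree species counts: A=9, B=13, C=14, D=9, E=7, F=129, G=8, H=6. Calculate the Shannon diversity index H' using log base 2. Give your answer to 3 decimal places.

Total N = 9+13+14+9+7+129+8+6 = 195, so the proportions are 0.04615, 0.06667, 0.07179, 0.04615, 0.0359, 0.66154, 0.04103, 0.03077 (working shown to 5 dp, full precision carried).
Each pᵢ log₂ pᵢ term: 0.04615×(-4.43741)=-0.20480, 0.06667×(-3.90689)=-0.26046, 0.07179×(-3.79998)=-0.27282, 0.04615×(-4.43741)=-0.20480, 0.0359×(-4.79998)=-0.17231, 0.66154×(-0.59610)=-0.39435, 0.04103×(-4.60733)=-0.18902, 0.03077×(-5.02237)=-0.15453.
Sum = -1.85309, so H' = 1.853.

1.853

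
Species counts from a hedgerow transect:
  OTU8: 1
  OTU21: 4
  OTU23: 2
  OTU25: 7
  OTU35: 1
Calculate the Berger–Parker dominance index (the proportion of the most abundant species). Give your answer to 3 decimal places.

0.467

Total N = 1+4+2+7+1 = 15, so the proportions are 0.06667, 0.26667, 0.13333, 0.46667, 0.06667 (working shown to 5 dp, full precision carried).
The largest proportion is 0.46667, i.e. d = 0.467 to 3 decimal places.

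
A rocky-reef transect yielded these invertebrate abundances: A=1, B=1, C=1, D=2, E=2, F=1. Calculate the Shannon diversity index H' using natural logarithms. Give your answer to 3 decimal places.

Total N = 1+1+1+2+2+1 = 8, so the proportions are 0.125, 0.125, 0.125, 0.25, 0.25, 0.125 (working shown to 5 dp, full precision carried).
Each pᵢ ln pᵢ term: 0.125×(-2.07944)=-0.25993, 0.125×(-2.07944)=-0.25993, 0.125×(-2.07944)=-0.25993, 0.25×(-1.38629)=-0.34657, 0.25×(-1.38629)=-0.34657, 0.125×(-2.07944)=-0.25993.
Sum = -1.73287, so H' = 1.733.

1.733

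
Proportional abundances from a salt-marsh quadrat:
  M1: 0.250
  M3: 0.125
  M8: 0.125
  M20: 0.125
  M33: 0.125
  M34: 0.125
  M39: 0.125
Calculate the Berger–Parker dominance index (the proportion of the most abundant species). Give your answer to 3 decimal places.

0.250

The largest proportion is 0.25, i.e. d = 0.250 to 3 decimal places.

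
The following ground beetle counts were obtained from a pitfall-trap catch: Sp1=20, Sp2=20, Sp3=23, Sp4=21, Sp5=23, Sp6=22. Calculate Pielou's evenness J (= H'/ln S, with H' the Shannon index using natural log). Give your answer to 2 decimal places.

1.00

Total N = 20+20+23+21+23+22 = 129, so the proportions are 0.155, 0.155, 0.1783, 0.1628, 0.1783, 0.1705 (working shown to 4 dp, full precision carried).
H' = −Σ pᵢ ln pᵢ = −((-0.2890) + (-0.2890) + (-0.3074) + (-0.2955) + (-0.3074) + (-0.3017)) = 1.7900.
With S = 6 species, ln S = 1.7918, so J = 1.7900/1.7918 = 0.9990, i.e. 1.00 to 2 decimal places.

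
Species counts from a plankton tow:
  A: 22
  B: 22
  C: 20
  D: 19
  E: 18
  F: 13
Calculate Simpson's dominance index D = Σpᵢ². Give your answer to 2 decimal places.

0.17

Total N = 22+22+20+19+18+13 = 114, so the proportions are 0.193, 0.193, 0.1754, 0.1667, 0.1579, 0.114 (working shown to 4 dp, full precision carried).
D = 0.193² + 0.193² + 0.1754² + 0.1667² + 0.1579² + 0.114² = 0.0372 + 0.0372 + 0.0308 + 0.0278 + 0.0249 + 0.0130 = 0.1710.
To 2 decimal places, D = 0.17.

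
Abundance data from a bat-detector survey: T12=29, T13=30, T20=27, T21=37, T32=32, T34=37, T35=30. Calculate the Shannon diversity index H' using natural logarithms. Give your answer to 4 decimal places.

Total N = 29+30+27+37+32+37+30 = 222, so the proportions are 0.130631, 0.135135, 0.121622, 0.166667, 0.144144, 0.166667, 0.135135 (working shown to 6 dp, full precision carried).
Each pᵢ ln pᵢ term: 0.130631×(-2.035382)=-0.265883, 0.135135×(-2.001480)=-0.270470, 0.121622×(-2.106841)=-0.256237, 0.166667×(-1.791759)=-0.298627, 0.144144×(-1.936941)=-0.279199, 0.166667×(-1.791759)=-0.298627, 0.135135×(-2.001480)=-0.270470.
Sum = -1.939513, so H' = 1.9395.

1.9395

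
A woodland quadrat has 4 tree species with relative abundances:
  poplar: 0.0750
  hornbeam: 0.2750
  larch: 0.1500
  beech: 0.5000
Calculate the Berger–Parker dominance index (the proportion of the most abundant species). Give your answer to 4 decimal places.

The largest proportion is 0.5, i.e. d = 0.5000 to 4 decimal places.

0.5000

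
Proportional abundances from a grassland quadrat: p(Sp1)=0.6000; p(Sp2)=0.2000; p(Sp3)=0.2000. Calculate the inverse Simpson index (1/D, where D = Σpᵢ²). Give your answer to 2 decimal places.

D = 0.6² + 0.2² + 0.2² = 0.36000 + 0.04000 + 0.04000 = 0.44000 (working shown to 5 dp, full precision carried).
So 1/D = 2.2727, i.e. 2.27 to 2 decimal places.

2.27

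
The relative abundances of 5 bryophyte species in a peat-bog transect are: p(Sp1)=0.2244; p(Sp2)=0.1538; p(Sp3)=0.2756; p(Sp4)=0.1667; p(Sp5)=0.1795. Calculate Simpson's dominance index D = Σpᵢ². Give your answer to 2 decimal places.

D = 0.2244² + 0.1538² + 0.2756² + 0.1667² + 0.1795² = 0.0504 + 0.0237 + 0.0760 + 0.0278 + 0.0322 = 0.2100 (working shown to 4 dp, full precision carried).
To 2 decimal places, D = 0.21.

0.21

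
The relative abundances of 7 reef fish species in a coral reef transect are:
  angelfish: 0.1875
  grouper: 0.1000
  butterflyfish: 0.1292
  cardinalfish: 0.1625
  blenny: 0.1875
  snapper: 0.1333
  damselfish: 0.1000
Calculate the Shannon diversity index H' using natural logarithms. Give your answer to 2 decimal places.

1.92

Each pᵢ ln pᵢ term (working shown to 4 dp, full precision carried): 0.1875×(-1.6740)=-0.3139, 0.1×(-2.3026)=-0.2303, 0.1292×(-2.0464)=-0.2644, 0.1625×(-1.8171)=-0.2953, 0.1875×(-1.6740)=-0.3139, 0.1333×(-2.0152)=-0.2686, 0.1×(-2.3026)=-0.2303.
Sum = -1.9165, so H' = 1.92.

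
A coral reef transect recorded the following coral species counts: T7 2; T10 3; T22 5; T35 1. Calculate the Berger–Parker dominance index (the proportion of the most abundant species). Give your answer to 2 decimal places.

0.45

Total N = 2+3+5+1 = 11, so the proportions are 0.1818, 0.2727, 0.4545, 0.0909 (working shown to 4 dp, full precision carried).
The largest proportion is 0.4545, i.e. d = 0.45 to 2 decimal places.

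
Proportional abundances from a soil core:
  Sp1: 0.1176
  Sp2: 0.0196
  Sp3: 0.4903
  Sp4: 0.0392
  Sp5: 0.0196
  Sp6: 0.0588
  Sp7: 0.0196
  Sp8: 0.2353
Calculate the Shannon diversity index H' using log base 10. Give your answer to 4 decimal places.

0.6369

Each pᵢ log₁₀ pᵢ term (working shown to 6 dp, full precision carried): 0.1176×(-0.929593)=-0.109320, 0.0196×(-1.707744)=-0.033472, 0.4903×(-0.309538)=-0.151767, 0.0392×(-1.406714)=-0.055143, 0.0196×(-1.707744)=-0.033472, 0.0588×(-1.230623)=-0.072361, 0.0196×(-1.707744)=-0.033472, 0.2353×(-0.628378)=-0.147857.
Sum = -0.636863, so H' = 0.6369.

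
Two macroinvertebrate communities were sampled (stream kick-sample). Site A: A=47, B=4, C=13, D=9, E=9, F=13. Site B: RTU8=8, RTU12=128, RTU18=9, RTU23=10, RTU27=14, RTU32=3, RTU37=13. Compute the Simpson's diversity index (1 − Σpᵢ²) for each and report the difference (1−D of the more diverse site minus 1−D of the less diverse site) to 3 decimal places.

Site A: N=95, proportions 0.49474, 0.04211, 0.13684, 0.09474, 0.09474, 0.13684, giving 1−D = 0.69806 (working shown to 5 dp, full precision carried).
Site B: N=185, proportions 0.04324, 0.69189, 0.04865, 0.05405, 0.07568, 0.01622, 0.07027, giving 1−D = 0.50320.
Difference = |0.69806 − 0.50320| = 0.19486, i.e. 0.195 to 3 decimal places.

0.195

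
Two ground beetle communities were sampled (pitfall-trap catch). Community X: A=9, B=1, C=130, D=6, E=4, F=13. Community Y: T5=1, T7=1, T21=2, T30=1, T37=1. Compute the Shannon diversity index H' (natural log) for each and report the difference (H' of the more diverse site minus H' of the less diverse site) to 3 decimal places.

0.775

Community X: N=163, proportions 0.05521, 0.00613, 0.79755, 0.03681, 0.02454, 0.07975, giving H' = 0.78581 (working shown to 5 dp, full precision carried).
Community Y: N=6, proportions 0.16667, 0.16667, 0.33333, 0.16667, 0.16667, giving H' = 1.56071.
Difference = |0.78581 − 1.56071| = 0.77490, i.e. 0.775 to 3 decimal places.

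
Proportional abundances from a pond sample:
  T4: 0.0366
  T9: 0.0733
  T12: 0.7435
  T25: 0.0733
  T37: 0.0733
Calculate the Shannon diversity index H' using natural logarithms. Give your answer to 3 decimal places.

0.916

Each pᵢ ln pᵢ term (working shown to 5 dp, full precision carried): 0.0366×(-3.30771)=-0.12106, 0.0733×(-2.61319)=-0.19155, 0.7435×(-0.29639)=-0.22036, 0.0733×(-2.61319)=-0.19155, 0.0733×(-2.61319)=-0.19155.
Sum = -0.91607, so H' = 0.916.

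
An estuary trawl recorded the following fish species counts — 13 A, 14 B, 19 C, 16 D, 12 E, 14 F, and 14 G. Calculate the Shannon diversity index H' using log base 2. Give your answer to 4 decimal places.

Total N = 13+14+19+16+12+14+14 = 102, so the proportions are 0.127451, 0.137255, 0.186275, 0.156863, 0.117647, 0.137255, 0.137255 (working shown to 6 dp, full precision carried).
Each pᵢ log₂ pᵢ term: 0.127451×(-2.971986)=-0.378782, 0.137255×(-2.865070)=-0.393245, 0.186275×(-2.424498)=-0.451622, 0.156863×(-2.672425)=-0.419204, 0.117647×(-3.087463)=-0.363231, 0.137255×(-2.865070)=-0.393245, 0.137255×(-2.865070)=-0.393245.
Sum = -2.792574, so H' = 2.7926.

2.7926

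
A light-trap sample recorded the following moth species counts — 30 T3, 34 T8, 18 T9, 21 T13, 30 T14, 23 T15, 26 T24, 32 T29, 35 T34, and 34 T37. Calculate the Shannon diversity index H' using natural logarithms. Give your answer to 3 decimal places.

Total N = 30+34+18+21+30+23+26+32+35+34 = 283, so the proportions are 0.10601, 0.12014, 0.0636, 0.0742, 0.10601, 0.08127, 0.09187, 0.11307, 0.12367, 0.12014 (working shown to 5 dp, full precision carried).
Each pᵢ ln pᵢ term: 0.10601×(-2.24425)=-0.23791, 0.12014×(-2.11909)=-0.25459, 0.0636×(-2.75508)=-0.17523, 0.0742×(-2.60092)=-0.19300, 0.10601×(-2.24425)=-0.23791, 0.08127×(-2.50995)=-0.20399, 0.09187×(-2.38735)=-0.21933, 0.11307×(-2.17971)=-0.24647, 0.12367×(-2.09010)=-0.25849, 0.12014×(-2.11909)=-0.25459.
Sum = -2.28151, so H' = 2.282.

2.282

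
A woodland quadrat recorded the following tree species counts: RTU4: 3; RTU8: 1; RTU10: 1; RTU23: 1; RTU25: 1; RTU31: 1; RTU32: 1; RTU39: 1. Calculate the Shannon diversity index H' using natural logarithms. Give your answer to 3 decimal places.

Total N = 3+1+1+1+1+1+1+1 = 10, so the proportions are 0.3, 0.1, 0.1, 0.1, 0.1, 0.1, 0.1, 0.1 (working shown to 5 dp, full precision carried).
Each pᵢ ln pᵢ term: 0.3×(-1.20397)=-0.36119, 0.1×(-2.30259)=-0.23026, 0.1×(-2.30259)=-0.23026, 0.1×(-2.30259)=-0.23026, 0.1×(-2.30259)=-0.23026, 0.1×(-2.30259)=-0.23026, 0.1×(-2.30259)=-0.23026, 0.1×(-2.30259)=-0.23026.
Sum = -1.97300, so H' = 1.973.

1.973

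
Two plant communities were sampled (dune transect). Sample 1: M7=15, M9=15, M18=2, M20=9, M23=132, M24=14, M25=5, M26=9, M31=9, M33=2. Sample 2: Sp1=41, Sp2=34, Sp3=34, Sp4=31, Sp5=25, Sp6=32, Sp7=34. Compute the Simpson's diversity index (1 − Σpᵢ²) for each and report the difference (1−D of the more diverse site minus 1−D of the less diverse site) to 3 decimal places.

Sample 1: N=212, proportions 0.07075, 0.07075, 0.00943, 0.04245, 0.62264, 0.06604, 0.02358, 0.04245, 0.04245, 0.00943, giving 1−D = 0.59180 (working shown to 5 dp, full precision carried).
Sample 2: N=231, proportions 0.17749, 0.14719, 0.14719, 0.1342, 0.10823, 0.13853, 0.14719, giving 1−D = 0.85459.
Difference = |0.59180 − 0.85459| = 0.26279, i.e. 0.263 to 3 decimal places.

0.263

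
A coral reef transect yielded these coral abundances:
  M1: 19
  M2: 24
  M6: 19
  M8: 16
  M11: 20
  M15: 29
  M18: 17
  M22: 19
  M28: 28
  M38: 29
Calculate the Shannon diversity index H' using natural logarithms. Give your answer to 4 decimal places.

2.2793

Total N = 19+24+19+16+20+29+17+19+28+29 = 220, so the proportions are 0.086364, 0.109091, 0.086364, 0.072727, 0.090909, 0.131818, 0.077273, 0.086364, 0.127273, 0.131818 (working shown to 6 dp, full precision carried).
Each pᵢ ln pᵢ term: 0.086364×(-2.449189)=-0.211521, 0.109091×(-2.215574)=-0.241699, 0.086364×(-2.449189)=-0.211521, 0.072727×(-2.621039)=-0.190621, 0.090909×(-2.397895)=-0.217990, 0.131818×(-2.026332)=-0.267107, 0.077273×(-2.560414)=-0.197850, 0.086364×(-2.449189)=-0.211521, 0.127273×(-2.061423)=-0.262363, 0.131818×(-2.026332)=-0.267107.
Sum = -2.279301, so H' = 2.2793.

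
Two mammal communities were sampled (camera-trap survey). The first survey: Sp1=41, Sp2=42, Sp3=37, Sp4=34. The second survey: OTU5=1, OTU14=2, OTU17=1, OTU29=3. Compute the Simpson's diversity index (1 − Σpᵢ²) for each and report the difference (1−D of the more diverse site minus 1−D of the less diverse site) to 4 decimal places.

The first survey: N=154, proportions 0.26623377, 0.27272727, 0.24025974, 0.22077922, giving 1−D = 0.74827121 (working shown to 8 dp, full precision carried).
The second survey: N=7, proportions 0.14285714, 0.28571429, 0.14285714, 0.42857143, giving 1−D = 0.69387755.
Difference = |0.74827121 − 0.69387755| = 0.05439366, i.e. 0.0544 to 4 decimal places.

0.0544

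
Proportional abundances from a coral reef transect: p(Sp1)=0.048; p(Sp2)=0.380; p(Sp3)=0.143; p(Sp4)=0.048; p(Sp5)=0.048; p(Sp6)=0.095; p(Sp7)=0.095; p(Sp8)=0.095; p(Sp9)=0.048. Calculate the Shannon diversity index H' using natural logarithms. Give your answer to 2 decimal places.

Each pᵢ ln pᵢ term (working shown to 4 dp, full precision carried): 0.048×(-3.0366)=-0.1458, 0.38×(-0.9676)=-0.3677, 0.143×(-1.9449)=-0.2781, 0.048×(-3.0366)=-0.1458, 0.048×(-3.0366)=-0.1458, 0.095×(-2.3539)=-0.2236, 0.095×(-2.3539)=-0.2236, 0.095×(-2.3539)=-0.2236, 0.048×(-3.0366)=-0.1458.
Sum = -1.8997, so H' = 1.90.

1.90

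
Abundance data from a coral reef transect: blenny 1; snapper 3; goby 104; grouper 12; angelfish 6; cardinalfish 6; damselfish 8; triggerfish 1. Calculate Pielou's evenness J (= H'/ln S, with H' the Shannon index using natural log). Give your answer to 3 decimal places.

0.489

Total N = 1+3+104+12+6+6+8+1 = 141, so the proportions are 0.00709, 0.02128, 0.73759, 0.08511, 0.04255, 0.04255, 0.05674, 0.00709 (working shown to 5 dp, full precision carried).
H' = −Σ pᵢ ln pᵢ = −((-0.03510) + (-0.08192) + (-0.22450) + (-0.20969) + (-0.13434) + (-0.13434) + (-0.16280) + (-0.03510)) = 1.01778.
With S = 8 species, ln S = 2.07944, so J = 1.01778/2.07944 = 0.48945, i.e. 0.489 to 3 decimal places.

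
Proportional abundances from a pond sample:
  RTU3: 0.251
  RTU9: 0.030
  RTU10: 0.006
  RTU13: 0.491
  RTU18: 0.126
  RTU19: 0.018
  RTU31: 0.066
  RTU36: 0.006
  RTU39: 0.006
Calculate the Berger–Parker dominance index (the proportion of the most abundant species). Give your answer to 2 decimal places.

0.49

The largest proportion is 0.491, i.e. d = 0.49 to 2 decimal places.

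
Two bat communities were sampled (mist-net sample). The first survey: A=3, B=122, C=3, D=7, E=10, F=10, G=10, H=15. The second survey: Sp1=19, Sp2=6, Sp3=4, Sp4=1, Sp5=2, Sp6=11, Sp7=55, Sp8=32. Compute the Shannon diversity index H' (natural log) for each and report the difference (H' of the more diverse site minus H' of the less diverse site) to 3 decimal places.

The first survey: N=180, proportions 0.0166667, 0.6777778, 0.0166667, 0.0388889, 0.0555556, 0.0555556, 0.0555556, 0.0833333, giving H' = 1.2151684 (working shown to 7 dp, full precision carried).
The second survey: N=130, proportions 0.1461538, 0.0461538, 0.0307692, 0.0076923, 0.0153846, 0.0846154, 0.4230769, 0.2461538, giving H' = 1.5497645.
Difference = |1.2151684 − 1.5497645| = 0.3345961, i.e. 0.335 to 3 decimal places.

0.335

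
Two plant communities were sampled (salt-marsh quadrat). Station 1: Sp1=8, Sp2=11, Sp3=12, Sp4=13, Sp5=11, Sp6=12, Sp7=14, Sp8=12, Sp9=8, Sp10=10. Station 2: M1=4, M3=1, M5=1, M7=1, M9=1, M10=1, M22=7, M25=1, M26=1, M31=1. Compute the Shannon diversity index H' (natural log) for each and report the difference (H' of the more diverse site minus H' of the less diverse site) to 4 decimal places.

Station 1: N=111, proportions 0.07207207, 0.0990991, 0.10810811, 0.11711712, 0.0990991, 0.10810811, 0.12612613, 0.10810811, 0.07207207, 0.09009009, giving H' = 2.28792304 (working shown to 8 dp, full precision carried).
Station 2: N=19, proportions 0.21052632, 0.05263158, 0.05263158, 0.05263158, 0.05263158, 0.05263158, 0.36842105, 0.05263158, 0.05263158, 0.05263158, giving H' = 1.93567327.
Difference = |2.28792304 − 1.93567327| = 0.35224977, i.e. 0.3522 to 4 decimal places.

0.3522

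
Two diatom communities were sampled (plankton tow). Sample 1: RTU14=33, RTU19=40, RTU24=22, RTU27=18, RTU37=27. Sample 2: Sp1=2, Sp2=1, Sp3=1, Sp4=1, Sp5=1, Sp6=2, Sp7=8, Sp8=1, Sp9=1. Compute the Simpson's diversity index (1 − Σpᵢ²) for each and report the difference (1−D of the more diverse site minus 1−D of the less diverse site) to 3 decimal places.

Sample 1: N=140, proportions 0.23571, 0.28571, 0.15714, 0.12857, 0.19286, giving 1−D = 0.78439 (working shown to 5 dp, full precision carried).
Sample 2: N=18, proportions 0.11111, 0.05556, 0.05556, 0.05556, 0.05556, 0.11111, 0.44444, 0.05556, 0.05556, giving 1−D = 0.75926.
Difference = |0.78439 − 0.75926| = 0.02513, i.e. 0.025 to 3 decimal places.

0.025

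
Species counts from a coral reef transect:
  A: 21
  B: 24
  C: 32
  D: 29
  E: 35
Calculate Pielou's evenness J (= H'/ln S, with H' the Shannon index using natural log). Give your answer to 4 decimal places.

0.9896

Total N = 21+24+32+29+35 = 141, so the proportions are 0.148936, 0.170213, 0.22695, 0.205674, 0.248227 (working shown to 6 dp, full precision carried).
H' = −Σ pᵢ ln pᵢ = −((-0.283610) + (-0.301397) + (-0.336573) + (-0.325266) + (-0.345882)) = 1.592727.
With S = 5 species, ln S = 1.609438, so J = 1.592727/1.609438 = 0.989617, i.e. 0.9896 to 4 decimal places.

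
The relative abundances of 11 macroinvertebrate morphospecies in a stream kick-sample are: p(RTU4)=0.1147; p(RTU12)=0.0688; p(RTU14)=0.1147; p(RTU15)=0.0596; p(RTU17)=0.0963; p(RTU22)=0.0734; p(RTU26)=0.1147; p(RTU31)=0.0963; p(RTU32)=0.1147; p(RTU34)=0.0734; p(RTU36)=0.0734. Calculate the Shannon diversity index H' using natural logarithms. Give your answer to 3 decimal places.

2.372

Each pᵢ ln pᵢ term (working shown to 5 dp, full precision carried): 0.1147×(-2.16544)=-0.24838, 0.0688×(-2.67655)=-0.18415, 0.1147×(-2.16544)=-0.24838, 0.0596×(-2.82010)=-0.16808, 0.0963×(-2.34029)=-0.22537, 0.0734×(-2.61183)=-0.19171, 0.1147×(-2.16544)=-0.24838, 0.0963×(-2.34029)=-0.22537, 0.1147×(-2.16544)=-0.24838, 0.0734×(-2.61183)=-0.19171, 0.0734×(-2.61183)=-0.19171.
Sum = -2.37159, so H' = 2.372.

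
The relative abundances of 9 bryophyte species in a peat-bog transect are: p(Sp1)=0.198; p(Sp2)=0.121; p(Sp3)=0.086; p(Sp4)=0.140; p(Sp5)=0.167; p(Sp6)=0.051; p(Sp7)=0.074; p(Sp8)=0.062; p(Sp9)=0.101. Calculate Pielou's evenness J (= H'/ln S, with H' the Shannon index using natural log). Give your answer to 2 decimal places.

H' = −Σ pᵢ ln pᵢ = −((-0.3207) + (-0.2555) + (-0.2110) + (-0.2753) + (-0.2989) + (-0.1518) + (-0.1927) + (-0.1724) + (-0.2316)) = 2.1097 (working shown to 4 dp, full precision carried).
With S = 9 species, ln S = 2.1972, so J = 2.1097/2.1972 = 0.9602, i.e. 0.96 to 2 decimal places.

0.96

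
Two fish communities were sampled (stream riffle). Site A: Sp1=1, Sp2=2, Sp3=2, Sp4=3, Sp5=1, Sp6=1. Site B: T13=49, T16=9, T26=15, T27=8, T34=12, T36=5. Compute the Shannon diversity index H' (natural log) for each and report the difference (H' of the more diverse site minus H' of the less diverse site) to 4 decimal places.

0.2291

Site A: N=10, proportions 0.1, 0.2, 0.2, 0.3, 0.1, 0.1, giving H' = 1.6957425 (working shown to 7 dp, full precision carried).
Site B: N=98, proportions 0.5, 0.0918367, 0.1530612, 0.0816327, 0.122449, 0.0510204, giving H' = 1.4666351.
Difference = |1.6957425 − 1.4666351| = 0.2291074, i.e. 0.2291 to 4 decimal places.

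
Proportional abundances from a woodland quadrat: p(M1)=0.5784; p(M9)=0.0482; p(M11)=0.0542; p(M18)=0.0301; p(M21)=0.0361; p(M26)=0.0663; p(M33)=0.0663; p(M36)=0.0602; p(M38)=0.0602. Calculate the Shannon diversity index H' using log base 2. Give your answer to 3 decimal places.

Each pᵢ log₂ pᵢ term (working shown to 5 dp, full precision carried): 0.5784×(-0.78986)=-0.45686, 0.0482×(-4.37482)=-0.21087, 0.0542×(-4.20556)=-0.22794, 0.0301×(-5.05409)=-0.15213, 0.0361×(-4.79186)=-0.17299, 0.0663×(-3.91485)=-0.25955, 0.0663×(-3.91485)=-0.25955, 0.0602×(-4.05409)=-0.24406, 0.0602×(-4.05409)=-0.24406.
Sum = -2.22800, so H' = 2.228.

2.228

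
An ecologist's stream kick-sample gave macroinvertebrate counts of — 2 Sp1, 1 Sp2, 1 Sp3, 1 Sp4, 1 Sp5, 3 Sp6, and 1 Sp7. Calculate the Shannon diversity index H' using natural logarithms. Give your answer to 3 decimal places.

1.834

Total N = 2+1+1+1+1+3+1 = 10, so the proportions are 0.2, 0.1, 0.1, 0.1, 0.1, 0.3, 0.1 (working shown to 5 dp, full precision carried).
Each pᵢ ln pᵢ term: 0.2×(-1.60944)=-0.32189, 0.1×(-2.30259)=-0.23026, 0.1×(-2.30259)=-0.23026, 0.1×(-2.30259)=-0.23026, 0.1×(-2.30259)=-0.23026, 0.3×(-1.20397)=-0.36119, 0.1×(-2.30259)=-0.23026.
Sum = -1.83437, so H' = 1.834.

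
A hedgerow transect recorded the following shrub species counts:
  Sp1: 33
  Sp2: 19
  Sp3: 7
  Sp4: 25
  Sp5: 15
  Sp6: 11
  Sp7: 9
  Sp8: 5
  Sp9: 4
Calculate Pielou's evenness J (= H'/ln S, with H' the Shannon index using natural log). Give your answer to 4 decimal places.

Total N = 33+19+7+25+15+11+9+5+4 = 128, so the proportions are 0.257812, 0.148438, 0.054688, 0.195312, 0.117188, 0.085938, 0.070312, 0.039062, 0.03125 (working shown to 6 dp, full precision carried).
H' = −Σ pᵢ ln pᵢ = −((-0.349471) + (-0.283158) + (-0.158928) + (-0.318975) + (-0.251248) + (-0.210902) + (-0.186666) + (-0.126664) + (-0.108304)) = 1.994317.
With S = 9 species, ln S = 2.197225, so J = 1.994317/2.197225 = 0.907653, i.e. 0.9077 to 4 decimal places.

0.9077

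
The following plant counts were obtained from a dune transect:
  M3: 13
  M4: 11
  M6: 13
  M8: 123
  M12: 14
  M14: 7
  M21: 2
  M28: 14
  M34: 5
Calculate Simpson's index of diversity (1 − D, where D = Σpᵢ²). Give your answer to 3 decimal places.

0.606

Total N = 13+11+13+123+14+7+2+14+5 = 202, so the proportions are 0.06436, 0.05446, 0.06436, 0.60891, 0.06931, 0.03465, 0.0099, 0.06931, 0.02475 (working shown to 5 dp, full precision carried).
D = 0.06436² + 0.05446² + 0.06436² + 0.60891² + 0.06931² + 0.03465² + 0.0099² + 0.06931² + 0.02475² = 0.00414 + 0.00297 + 0.00414 + 0.37077 + 0.00480 + 0.00120 + 0.00010 + 0.00480 + 0.00061 = 0.39354.
So 1 − D = 0.60646, i.e. 0.606 to 3 decimal places.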